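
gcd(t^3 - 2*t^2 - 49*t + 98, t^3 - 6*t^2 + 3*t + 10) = t - 2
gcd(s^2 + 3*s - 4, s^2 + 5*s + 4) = s + 4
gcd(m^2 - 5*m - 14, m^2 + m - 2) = m + 2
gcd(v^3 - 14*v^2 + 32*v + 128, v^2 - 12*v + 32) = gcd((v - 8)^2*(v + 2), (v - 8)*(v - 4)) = v - 8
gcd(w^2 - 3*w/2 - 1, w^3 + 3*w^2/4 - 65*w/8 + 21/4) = w - 2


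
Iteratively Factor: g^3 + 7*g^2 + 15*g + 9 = (g + 1)*(g^2 + 6*g + 9) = (g + 1)*(g + 3)*(g + 3)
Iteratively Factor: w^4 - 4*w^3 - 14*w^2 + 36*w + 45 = (w - 5)*(w^3 + w^2 - 9*w - 9) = (w - 5)*(w + 3)*(w^2 - 2*w - 3) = (w - 5)*(w + 1)*(w + 3)*(w - 3)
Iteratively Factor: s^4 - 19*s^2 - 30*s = (s + 2)*(s^3 - 2*s^2 - 15*s) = s*(s + 2)*(s^2 - 2*s - 15) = s*(s + 2)*(s + 3)*(s - 5)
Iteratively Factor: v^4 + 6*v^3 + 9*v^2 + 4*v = (v + 1)*(v^3 + 5*v^2 + 4*v) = v*(v + 1)*(v^2 + 5*v + 4) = v*(v + 1)*(v + 4)*(v + 1)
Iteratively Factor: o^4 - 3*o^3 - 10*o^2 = (o)*(o^3 - 3*o^2 - 10*o) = o*(o + 2)*(o^2 - 5*o) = o*(o - 5)*(o + 2)*(o)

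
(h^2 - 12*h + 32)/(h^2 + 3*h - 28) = (h - 8)/(h + 7)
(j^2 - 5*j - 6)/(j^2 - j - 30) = (j + 1)/(j + 5)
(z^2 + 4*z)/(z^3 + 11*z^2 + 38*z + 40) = z/(z^2 + 7*z + 10)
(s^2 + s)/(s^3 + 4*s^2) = (s + 1)/(s*(s + 4))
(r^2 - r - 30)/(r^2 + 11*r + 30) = (r - 6)/(r + 6)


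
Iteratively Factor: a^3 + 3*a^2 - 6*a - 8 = (a + 1)*(a^2 + 2*a - 8) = (a + 1)*(a + 4)*(a - 2)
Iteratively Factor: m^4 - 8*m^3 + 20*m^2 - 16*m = (m - 4)*(m^3 - 4*m^2 + 4*m) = m*(m - 4)*(m^2 - 4*m + 4) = m*(m - 4)*(m - 2)*(m - 2)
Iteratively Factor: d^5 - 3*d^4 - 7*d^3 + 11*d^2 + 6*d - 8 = (d + 1)*(d^4 - 4*d^3 - 3*d^2 + 14*d - 8) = (d - 1)*(d + 1)*(d^3 - 3*d^2 - 6*d + 8) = (d - 1)^2*(d + 1)*(d^2 - 2*d - 8) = (d - 1)^2*(d + 1)*(d + 2)*(d - 4)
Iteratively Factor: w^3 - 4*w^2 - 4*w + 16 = (w - 4)*(w^2 - 4) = (w - 4)*(w + 2)*(w - 2)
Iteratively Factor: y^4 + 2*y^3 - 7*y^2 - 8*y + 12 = (y + 3)*(y^3 - y^2 - 4*y + 4) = (y - 1)*(y + 3)*(y^2 - 4) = (y - 2)*(y - 1)*(y + 3)*(y + 2)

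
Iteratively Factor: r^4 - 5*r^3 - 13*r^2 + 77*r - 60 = (r - 5)*(r^3 - 13*r + 12) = (r - 5)*(r - 1)*(r^2 + r - 12) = (r - 5)*(r - 1)*(r + 4)*(r - 3)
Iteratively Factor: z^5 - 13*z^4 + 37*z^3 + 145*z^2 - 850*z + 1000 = (z - 2)*(z^4 - 11*z^3 + 15*z^2 + 175*z - 500) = (z - 5)*(z - 2)*(z^3 - 6*z^2 - 15*z + 100) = (z - 5)^2*(z - 2)*(z^2 - z - 20) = (z - 5)^2*(z - 2)*(z + 4)*(z - 5)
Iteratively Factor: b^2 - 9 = (b - 3)*(b + 3)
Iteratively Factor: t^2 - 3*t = (t - 3)*(t)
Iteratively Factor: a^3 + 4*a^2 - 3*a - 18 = (a + 3)*(a^2 + a - 6) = (a + 3)^2*(a - 2)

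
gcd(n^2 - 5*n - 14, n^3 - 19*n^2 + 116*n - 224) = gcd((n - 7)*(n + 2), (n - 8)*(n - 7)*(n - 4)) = n - 7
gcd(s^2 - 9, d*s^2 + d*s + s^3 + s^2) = 1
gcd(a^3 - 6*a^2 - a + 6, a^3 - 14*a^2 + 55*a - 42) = a^2 - 7*a + 6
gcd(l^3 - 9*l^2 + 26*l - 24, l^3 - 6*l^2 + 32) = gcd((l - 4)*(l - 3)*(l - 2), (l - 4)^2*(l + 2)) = l - 4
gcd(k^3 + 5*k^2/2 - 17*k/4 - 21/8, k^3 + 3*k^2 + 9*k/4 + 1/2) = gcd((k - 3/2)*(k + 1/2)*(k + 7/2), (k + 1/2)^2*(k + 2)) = k + 1/2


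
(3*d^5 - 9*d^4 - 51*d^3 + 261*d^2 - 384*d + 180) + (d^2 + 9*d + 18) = 3*d^5 - 9*d^4 - 51*d^3 + 262*d^2 - 375*d + 198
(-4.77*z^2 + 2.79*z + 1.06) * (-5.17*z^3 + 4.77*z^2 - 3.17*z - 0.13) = 24.6609*z^5 - 37.1772*z^4 + 22.949*z^3 - 3.168*z^2 - 3.7229*z - 0.1378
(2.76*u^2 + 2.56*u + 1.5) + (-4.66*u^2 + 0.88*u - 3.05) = -1.9*u^2 + 3.44*u - 1.55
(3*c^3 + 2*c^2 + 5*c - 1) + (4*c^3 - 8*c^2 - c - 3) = 7*c^3 - 6*c^2 + 4*c - 4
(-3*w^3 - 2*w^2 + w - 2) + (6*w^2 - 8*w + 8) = -3*w^3 + 4*w^2 - 7*w + 6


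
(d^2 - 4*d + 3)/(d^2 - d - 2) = (-d^2 + 4*d - 3)/(-d^2 + d + 2)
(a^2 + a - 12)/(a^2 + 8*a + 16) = (a - 3)/(a + 4)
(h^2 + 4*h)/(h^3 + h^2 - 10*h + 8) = h/(h^2 - 3*h + 2)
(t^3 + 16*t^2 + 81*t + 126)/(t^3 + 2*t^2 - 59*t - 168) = (t + 6)/(t - 8)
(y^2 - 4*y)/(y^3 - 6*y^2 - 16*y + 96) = y/(y^2 - 2*y - 24)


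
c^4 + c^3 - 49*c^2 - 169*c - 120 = (c - 8)*(c + 1)*(c + 3)*(c + 5)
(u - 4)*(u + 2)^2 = u^3 - 12*u - 16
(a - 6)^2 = a^2 - 12*a + 36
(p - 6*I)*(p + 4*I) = p^2 - 2*I*p + 24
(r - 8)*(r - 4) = r^2 - 12*r + 32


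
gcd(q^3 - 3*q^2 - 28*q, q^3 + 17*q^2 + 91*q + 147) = 1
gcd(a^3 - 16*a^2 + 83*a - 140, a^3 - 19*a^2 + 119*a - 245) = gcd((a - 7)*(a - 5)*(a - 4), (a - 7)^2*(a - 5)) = a^2 - 12*a + 35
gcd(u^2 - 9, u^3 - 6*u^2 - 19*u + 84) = u - 3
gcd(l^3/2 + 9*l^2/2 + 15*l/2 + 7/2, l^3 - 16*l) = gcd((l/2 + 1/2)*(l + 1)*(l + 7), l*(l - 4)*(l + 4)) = 1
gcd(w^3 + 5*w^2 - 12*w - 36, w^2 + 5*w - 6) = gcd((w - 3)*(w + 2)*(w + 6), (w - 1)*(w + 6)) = w + 6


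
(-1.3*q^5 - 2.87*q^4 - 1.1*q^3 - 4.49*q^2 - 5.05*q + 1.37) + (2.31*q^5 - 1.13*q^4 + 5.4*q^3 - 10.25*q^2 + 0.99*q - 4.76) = 1.01*q^5 - 4.0*q^4 + 4.3*q^3 - 14.74*q^2 - 4.06*q - 3.39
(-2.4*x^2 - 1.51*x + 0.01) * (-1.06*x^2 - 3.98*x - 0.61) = 2.544*x^4 + 11.1526*x^3 + 7.4632*x^2 + 0.8813*x - 0.0061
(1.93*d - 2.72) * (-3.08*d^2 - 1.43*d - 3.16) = -5.9444*d^3 + 5.6177*d^2 - 2.2092*d + 8.5952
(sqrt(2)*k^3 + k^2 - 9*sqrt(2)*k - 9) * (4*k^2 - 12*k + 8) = 4*sqrt(2)*k^5 - 12*sqrt(2)*k^4 + 4*k^4 - 28*sqrt(2)*k^3 - 12*k^3 - 28*k^2 + 108*sqrt(2)*k^2 - 72*sqrt(2)*k + 108*k - 72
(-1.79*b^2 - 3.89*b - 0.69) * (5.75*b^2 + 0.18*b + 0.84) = -10.2925*b^4 - 22.6897*b^3 - 6.1713*b^2 - 3.3918*b - 0.5796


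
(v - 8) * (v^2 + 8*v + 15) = v^3 - 49*v - 120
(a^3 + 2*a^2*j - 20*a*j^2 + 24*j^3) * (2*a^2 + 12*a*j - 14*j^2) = 2*a^5 + 16*a^4*j - 30*a^3*j^2 - 220*a^2*j^3 + 568*a*j^4 - 336*j^5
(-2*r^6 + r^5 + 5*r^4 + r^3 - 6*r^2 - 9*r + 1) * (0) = 0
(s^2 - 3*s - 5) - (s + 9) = s^2 - 4*s - 14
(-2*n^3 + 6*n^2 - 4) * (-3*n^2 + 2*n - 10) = 6*n^5 - 22*n^4 + 32*n^3 - 48*n^2 - 8*n + 40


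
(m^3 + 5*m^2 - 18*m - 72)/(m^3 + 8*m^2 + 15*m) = (m^2 + 2*m - 24)/(m*(m + 5))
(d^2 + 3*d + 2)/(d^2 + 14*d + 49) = (d^2 + 3*d + 2)/(d^2 + 14*d + 49)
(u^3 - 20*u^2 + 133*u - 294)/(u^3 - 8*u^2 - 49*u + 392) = (u^2 - 13*u + 42)/(u^2 - u - 56)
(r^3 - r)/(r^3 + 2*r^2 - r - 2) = r/(r + 2)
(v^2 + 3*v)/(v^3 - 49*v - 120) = v/(v^2 - 3*v - 40)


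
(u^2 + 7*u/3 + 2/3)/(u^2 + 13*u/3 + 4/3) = (u + 2)/(u + 4)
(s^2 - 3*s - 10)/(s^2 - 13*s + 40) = (s + 2)/(s - 8)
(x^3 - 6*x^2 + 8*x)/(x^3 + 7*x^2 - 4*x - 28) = x*(x - 4)/(x^2 + 9*x + 14)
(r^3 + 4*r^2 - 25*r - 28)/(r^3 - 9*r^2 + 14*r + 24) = (r + 7)/(r - 6)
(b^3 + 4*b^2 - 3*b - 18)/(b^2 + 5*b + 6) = (b^2 + b - 6)/(b + 2)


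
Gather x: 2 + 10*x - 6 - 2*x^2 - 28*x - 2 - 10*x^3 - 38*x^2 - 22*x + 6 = -10*x^3 - 40*x^2 - 40*x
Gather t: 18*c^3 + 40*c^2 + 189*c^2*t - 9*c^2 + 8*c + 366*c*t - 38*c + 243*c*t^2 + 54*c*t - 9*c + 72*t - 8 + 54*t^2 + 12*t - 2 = 18*c^3 + 31*c^2 - 39*c + t^2*(243*c + 54) + t*(189*c^2 + 420*c + 84) - 10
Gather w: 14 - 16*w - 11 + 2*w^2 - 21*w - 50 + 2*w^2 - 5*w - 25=4*w^2 - 42*w - 72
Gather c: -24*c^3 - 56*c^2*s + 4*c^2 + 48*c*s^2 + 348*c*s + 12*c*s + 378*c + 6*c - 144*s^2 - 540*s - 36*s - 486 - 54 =-24*c^3 + c^2*(4 - 56*s) + c*(48*s^2 + 360*s + 384) - 144*s^2 - 576*s - 540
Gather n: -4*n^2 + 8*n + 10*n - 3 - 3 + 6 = -4*n^2 + 18*n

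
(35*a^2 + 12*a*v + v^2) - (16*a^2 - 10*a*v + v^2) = 19*a^2 + 22*a*v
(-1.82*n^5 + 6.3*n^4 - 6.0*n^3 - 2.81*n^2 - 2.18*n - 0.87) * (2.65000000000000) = -4.823*n^5 + 16.695*n^4 - 15.9*n^3 - 7.4465*n^2 - 5.777*n - 2.3055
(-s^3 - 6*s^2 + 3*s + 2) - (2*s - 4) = -s^3 - 6*s^2 + s + 6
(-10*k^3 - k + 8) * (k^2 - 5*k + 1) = -10*k^5 + 50*k^4 - 11*k^3 + 13*k^2 - 41*k + 8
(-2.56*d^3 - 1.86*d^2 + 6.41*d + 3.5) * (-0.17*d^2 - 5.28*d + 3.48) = 0.4352*d^5 + 13.833*d^4 - 0.177699999999999*d^3 - 40.9126*d^2 + 3.8268*d + 12.18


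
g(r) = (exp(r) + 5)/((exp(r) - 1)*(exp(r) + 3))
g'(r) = exp(r)/((exp(r) - 1)*(exp(r) + 3)) - (exp(r) + 5)*exp(r)/((exp(r) - 1)*(exp(r) + 3)^2) - (exp(r) + 5)*exp(r)/((exp(r) - 1)^2*(exp(r) + 3))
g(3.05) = 0.05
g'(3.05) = -0.06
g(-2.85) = -1.76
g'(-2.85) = -0.09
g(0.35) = 3.47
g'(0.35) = -12.08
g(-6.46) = -1.67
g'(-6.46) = -0.00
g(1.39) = 0.43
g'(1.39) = -0.62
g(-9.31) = -1.67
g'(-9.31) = -0.00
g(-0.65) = -3.28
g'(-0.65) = -3.41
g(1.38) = 0.43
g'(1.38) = -0.63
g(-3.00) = -1.74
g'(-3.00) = -0.08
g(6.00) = 0.00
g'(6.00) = 0.00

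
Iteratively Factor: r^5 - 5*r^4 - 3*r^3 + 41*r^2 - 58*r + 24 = (r - 2)*(r^4 - 3*r^3 - 9*r^2 + 23*r - 12) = (r - 2)*(r - 1)*(r^3 - 2*r^2 - 11*r + 12) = (r - 4)*(r - 2)*(r - 1)*(r^2 + 2*r - 3) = (r - 4)*(r - 2)*(r - 1)*(r + 3)*(r - 1)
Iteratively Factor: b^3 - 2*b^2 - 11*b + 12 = (b + 3)*(b^2 - 5*b + 4) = (b - 4)*(b + 3)*(b - 1)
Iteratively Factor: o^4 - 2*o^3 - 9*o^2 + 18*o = (o - 2)*(o^3 - 9*o) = (o - 3)*(o - 2)*(o^2 + 3*o) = (o - 3)*(o - 2)*(o + 3)*(o)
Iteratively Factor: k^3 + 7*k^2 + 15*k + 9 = (k + 1)*(k^2 + 6*k + 9) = (k + 1)*(k + 3)*(k + 3)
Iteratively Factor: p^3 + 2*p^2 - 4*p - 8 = (p + 2)*(p^2 - 4) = (p + 2)^2*(p - 2)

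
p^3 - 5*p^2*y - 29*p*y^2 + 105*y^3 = (p - 7*y)*(p - 3*y)*(p + 5*y)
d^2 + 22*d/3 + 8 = (d + 4/3)*(d + 6)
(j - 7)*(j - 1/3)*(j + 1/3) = j^3 - 7*j^2 - j/9 + 7/9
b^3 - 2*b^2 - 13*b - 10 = (b - 5)*(b + 1)*(b + 2)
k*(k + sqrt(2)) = k^2 + sqrt(2)*k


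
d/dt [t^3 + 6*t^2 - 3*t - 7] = 3*t^2 + 12*t - 3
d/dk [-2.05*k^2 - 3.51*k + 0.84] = -4.1*k - 3.51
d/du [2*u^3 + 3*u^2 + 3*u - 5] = 6*u^2 + 6*u + 3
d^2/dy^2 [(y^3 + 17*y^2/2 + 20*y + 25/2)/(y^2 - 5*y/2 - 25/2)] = 120/(y^3 - 15*y^2 + 75*y - 125)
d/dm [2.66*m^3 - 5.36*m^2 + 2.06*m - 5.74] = 7.98*m^2 - 10.72*m + 2.06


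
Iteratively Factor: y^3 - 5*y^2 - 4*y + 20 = (y - 5)*(y^2 - 4) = (y - 5)*(y + 2)*(y - 2)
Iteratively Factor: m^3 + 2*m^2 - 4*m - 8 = (m - 2)*(m^2 + 4*m + 4) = (m - 2)*(m + 2)*(m + 2)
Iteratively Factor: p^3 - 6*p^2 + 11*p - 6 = (p - 3)*(p^2 - 3*p + 2) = (p - 3)*(p - 2)*(p - 1)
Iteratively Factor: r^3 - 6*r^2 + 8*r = (r - 4)*(r^2 - 2*r) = r*(r - 4)*(r - 2)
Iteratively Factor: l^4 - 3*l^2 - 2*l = (l + 1)*(l^3 - l^2 - 2*l) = l*(l + 1)*(l^2 - l - 2) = l*(l + 1)^2*(l - 2)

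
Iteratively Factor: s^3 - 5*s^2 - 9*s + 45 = (s - 5)*(s^2 - 9) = (s - 5)*(s + 3)*(s - 3)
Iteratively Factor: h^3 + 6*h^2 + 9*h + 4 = (h + 1)*(h^2 + 5*h + 4) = (h + 1)^2*(h + 4)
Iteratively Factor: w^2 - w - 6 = (w - 3)*(w + 2)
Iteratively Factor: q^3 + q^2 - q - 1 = (q + 1)*(q^2 - 1) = (q + 1)^2*(q - 1)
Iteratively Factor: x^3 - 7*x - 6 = (x + 2)*(x^2 - 2*x - 3) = (x + 1)*(x + 2)*(x - 3)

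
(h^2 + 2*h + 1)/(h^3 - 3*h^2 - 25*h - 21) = (h + 1)/(h^2 - 4*h - 21)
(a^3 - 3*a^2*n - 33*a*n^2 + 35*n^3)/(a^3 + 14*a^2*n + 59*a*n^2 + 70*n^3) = (a^2 - 8*a*n + 7*n^2)/(a^2 + 9*a*n + 14*n^2)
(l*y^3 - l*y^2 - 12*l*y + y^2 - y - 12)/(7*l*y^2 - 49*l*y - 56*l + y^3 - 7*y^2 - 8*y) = (-l*y^3 + l*y^2 + 12*l*y - y^2 + y + 12)/(-7*l*y^2 + 49*l*y + 56*l - y^3 + 7*y^2 + 8*y)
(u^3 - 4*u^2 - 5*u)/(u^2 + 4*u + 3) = u*(u - 5)/(u + 3)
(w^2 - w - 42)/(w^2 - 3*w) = (w^2 - w - 42)/(w*(w - 3))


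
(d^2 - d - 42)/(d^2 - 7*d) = (d + 6)/d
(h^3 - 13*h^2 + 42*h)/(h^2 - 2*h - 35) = h*(h - 6)/(h + 5)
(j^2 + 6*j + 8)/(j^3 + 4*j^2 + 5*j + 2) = (j + 4)/(j^2 + 2*j + 1)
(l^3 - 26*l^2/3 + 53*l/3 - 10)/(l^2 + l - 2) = (l^2 - 23*l/3 + 10)/(l + 2)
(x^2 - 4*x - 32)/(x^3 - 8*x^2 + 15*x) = (x^2 - 4*x - 32)/(x*(x^2 - 8*x + 15))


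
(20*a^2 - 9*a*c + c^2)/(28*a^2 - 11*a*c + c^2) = (5*a - c)/(7*a - c)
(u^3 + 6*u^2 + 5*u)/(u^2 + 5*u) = u + 1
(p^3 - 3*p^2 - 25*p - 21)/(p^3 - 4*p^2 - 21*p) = (p + 1)/p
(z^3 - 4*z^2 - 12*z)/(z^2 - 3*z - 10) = z*(z - 6)/(z - 5)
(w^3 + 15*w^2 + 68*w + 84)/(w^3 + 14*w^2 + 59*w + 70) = (w + 6)/(w + 5)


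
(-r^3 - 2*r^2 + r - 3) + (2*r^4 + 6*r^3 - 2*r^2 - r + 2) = 2*r^4 + 5*r^3 - 4*r^2 - 1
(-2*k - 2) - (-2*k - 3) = 1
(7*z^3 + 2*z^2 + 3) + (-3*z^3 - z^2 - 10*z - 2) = 4*z^3 + z^2 - 10*z + 1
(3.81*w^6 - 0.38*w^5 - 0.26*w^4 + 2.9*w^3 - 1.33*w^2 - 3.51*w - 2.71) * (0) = 0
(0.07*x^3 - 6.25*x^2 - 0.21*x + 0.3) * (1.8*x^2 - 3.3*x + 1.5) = 0.126*x^5 - 11.481*x^4 + 20.352*x^3 - 8.142*x^2 - 1.305*x + 0.45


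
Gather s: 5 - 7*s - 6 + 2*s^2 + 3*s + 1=2*s^2 - 4*s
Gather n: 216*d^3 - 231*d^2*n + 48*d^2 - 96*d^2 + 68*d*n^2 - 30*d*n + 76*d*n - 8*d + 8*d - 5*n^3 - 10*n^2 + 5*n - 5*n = 216*d^3 - 48*d^2 - 5*n^3 + n^2*(68*d - 10) + n*(-231*d^2 + 46*d)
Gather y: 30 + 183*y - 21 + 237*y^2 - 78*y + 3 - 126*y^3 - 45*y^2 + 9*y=-126*y^3 + 192*y^2 + 114*y + 12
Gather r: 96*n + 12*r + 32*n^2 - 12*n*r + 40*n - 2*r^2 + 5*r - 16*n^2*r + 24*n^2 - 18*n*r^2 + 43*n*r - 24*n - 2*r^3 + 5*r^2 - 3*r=56*n^2 + 112*n - 2*r^3 + r^2*(3 - 18*n) + r*(-16*n^2 + 31*n + 14)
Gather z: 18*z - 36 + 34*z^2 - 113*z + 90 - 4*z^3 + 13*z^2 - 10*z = -4*z^3 + 47*z^2 - 105*z + 54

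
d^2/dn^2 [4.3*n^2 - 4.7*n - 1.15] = 8.60000000000000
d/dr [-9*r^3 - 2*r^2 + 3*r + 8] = -27*r^2 - 4*r + 3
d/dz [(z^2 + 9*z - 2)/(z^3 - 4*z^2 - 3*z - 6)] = (-z^4 - 18*z^3 + 39*z^2 - 28*z - 60)/(z^6 - 8*z^5 + 10*z^4 + 12*z^3 + 57*z^2 + 36*z + 36)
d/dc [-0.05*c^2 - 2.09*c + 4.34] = -0.1*c - 2.09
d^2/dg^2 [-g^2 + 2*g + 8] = -2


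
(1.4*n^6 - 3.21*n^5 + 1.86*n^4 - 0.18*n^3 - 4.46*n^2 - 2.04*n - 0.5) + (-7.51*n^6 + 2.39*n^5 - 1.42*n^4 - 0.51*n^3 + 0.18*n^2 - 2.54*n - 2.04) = -6.11*n^6 - 0.82*n^5 + 0.44*n^4 - 0.69*n^3 - 4.28*n^2 - 4.58*n - 2.54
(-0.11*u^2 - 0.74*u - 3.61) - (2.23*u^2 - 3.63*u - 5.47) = -2.34*u^2 + 2.89*u + 1.86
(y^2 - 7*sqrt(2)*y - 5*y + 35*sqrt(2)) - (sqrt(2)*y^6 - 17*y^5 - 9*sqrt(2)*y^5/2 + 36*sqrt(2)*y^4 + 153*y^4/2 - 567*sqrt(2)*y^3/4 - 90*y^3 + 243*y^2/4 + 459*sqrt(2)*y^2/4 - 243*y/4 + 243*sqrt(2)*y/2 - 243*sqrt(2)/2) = -sqrt(2)*y^6 + 9*sqrt(2)*y^5/2 + 17*y^5 - 153*y^4/2 - 36*sqrt(2)*y^4 + 90*y^3 + 567*sqrt(2)*y^3/4 - 459*sqrt(2)*y^2/4 - 239*y^2/4 - 257*sqrt(2)*y/2 + 223*y/4 + 313*sqrt(2)/2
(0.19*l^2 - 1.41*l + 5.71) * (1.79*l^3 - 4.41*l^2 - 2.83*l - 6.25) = 0.3401*l^5 - 3.3618*l^4 + 15.9013*l^3 - 22.3783*l^2 - 7.3468*l - 35.6875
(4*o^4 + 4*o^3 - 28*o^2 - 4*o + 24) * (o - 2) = 4*o^5 - 4*o^4 - 36*o^3 + 52*o^2 + 32*o - 48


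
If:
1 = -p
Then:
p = -1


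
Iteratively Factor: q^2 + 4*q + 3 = (q + 3)*(q + 1)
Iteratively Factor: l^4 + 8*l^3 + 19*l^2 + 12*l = (l)*(l^3 + 8*l^2 + 19*l + 12) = l*(l + 3)*(l^2 + 5*l + 4) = l*(l + 3)*(l + 4)*(l + 1)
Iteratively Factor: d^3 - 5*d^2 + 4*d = (d)*(d^2 - 5*d + 4) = d*(d - 4)*(d - 1)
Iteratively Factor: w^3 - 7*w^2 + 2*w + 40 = (w - 5)*(w^2 - 2*w - 8) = (w - 5)*(w - 4)*(w + 2)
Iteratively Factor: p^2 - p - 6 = (p + 2)*(p - 3)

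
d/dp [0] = 0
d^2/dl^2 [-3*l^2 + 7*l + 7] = -6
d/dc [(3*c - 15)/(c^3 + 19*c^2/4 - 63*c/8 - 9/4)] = 24*(-16*c^3 + 82*c^2 + 380*c - 333)/(64*c^6 + 608*c^5 + 436*c^4 - 5076*c^3 + 2601*c^2 + 2268*c + 324)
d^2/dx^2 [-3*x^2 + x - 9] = -6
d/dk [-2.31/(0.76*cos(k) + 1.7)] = -1.7556*sin(k)/(0.76*cos(k) + 1.7)^2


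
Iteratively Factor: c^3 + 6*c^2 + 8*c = (c + 2)*(c^2 + 4*c) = (c + 2)*(c + 4)*(c)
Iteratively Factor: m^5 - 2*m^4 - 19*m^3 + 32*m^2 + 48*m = (m + 1)*(m^4 - 3*m^3 - 16*m^2 + 48*m) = (m - 4)*(m + 1)*(m^3 + m^2 - 12*m) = (m - 4)*(m + 1)*(m + 4)*(m^2 - 3*m) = m*(m - 4)*(m + 1)*(m + 4)*(m - 3)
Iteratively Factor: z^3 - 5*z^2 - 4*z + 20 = (z + 2)*(z^2 - 7*z + 10) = (z - 2)*(z + 2)*(z - 5)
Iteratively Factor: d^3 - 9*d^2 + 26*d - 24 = (d - 3)*(d^2 - 6*d + 8) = (d - 3)*(d - 2)*(d - 4)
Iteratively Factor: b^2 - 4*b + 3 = (b - 3)*(b - 1)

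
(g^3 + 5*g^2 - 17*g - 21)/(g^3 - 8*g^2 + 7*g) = (g^3 + 5*g^2 - 17*g - 21)/(g*(g^2 - 8*g + 7))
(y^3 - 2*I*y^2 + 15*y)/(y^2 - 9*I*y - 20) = y*(y + 3*I)/(y - 4*I)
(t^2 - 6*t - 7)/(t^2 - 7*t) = (t + 1)/t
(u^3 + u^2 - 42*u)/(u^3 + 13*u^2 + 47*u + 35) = u*(u - 6)/(u^2 + 6*u + 5)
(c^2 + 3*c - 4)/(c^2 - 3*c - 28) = (c - 1)/(c - 7)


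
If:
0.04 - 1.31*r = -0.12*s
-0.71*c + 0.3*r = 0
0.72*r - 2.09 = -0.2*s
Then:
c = 0.31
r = 0.74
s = 7.78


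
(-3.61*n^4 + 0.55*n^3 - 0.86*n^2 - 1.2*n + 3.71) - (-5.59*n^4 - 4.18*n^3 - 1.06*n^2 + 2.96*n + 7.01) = 1.98*n^4 + 4.73*n^3 + 0.2*n^2 - 4.16*n - 3.3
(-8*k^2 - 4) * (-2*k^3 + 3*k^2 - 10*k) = 16*k^5 - 24*k^4 + 88*k^3 - 12*k^2 + 40*k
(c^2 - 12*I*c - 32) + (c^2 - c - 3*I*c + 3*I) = 2*c^2 - c - 15*I*c - 32 + 3*I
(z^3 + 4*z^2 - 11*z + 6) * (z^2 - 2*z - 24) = z^5 + 2*z^4 - 43*z^3 - 68*z^2 + 252*z - 144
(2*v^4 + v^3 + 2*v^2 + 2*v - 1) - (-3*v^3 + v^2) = 2*v^4 + 4*v^3 + v^2 + 2*v - 1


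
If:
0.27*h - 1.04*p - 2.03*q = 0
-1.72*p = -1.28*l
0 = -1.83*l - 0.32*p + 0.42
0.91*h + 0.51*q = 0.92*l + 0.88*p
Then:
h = 0.37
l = 0.20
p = 0.15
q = -0.03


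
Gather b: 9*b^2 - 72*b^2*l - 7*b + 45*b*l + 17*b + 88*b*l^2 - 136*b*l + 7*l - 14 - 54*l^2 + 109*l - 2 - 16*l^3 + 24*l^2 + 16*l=b^2*(9 - 72*l) + b*(88*l^2 - 91*l + 10) - 16*l^3 - 30*l^2 + 132*l - 16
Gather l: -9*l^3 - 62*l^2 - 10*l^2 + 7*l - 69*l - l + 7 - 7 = -9*l^3 - 72*l^2 - 63*l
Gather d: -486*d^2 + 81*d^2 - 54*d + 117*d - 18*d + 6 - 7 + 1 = -405*d^2 + 45*d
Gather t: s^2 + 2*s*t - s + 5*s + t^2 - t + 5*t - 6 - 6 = s^2 + 4*s + t^2 + t*(2*s + 4) - 12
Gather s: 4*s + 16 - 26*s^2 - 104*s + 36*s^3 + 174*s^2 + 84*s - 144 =36*s^3 + 148*s^2 - 16*s - 128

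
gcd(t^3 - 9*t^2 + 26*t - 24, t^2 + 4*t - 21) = t - 3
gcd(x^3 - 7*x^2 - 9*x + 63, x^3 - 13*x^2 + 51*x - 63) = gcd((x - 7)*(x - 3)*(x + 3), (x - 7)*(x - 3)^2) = x^2 - 10*x + 21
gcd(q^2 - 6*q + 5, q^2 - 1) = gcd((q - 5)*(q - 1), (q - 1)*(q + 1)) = q - 1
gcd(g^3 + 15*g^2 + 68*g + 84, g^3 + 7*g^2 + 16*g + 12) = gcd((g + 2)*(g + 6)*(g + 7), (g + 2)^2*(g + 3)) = g + 2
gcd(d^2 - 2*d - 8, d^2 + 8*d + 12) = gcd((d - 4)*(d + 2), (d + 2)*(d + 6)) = d + 2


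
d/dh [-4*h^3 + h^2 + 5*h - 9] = -12*h^2 + 2*h + 5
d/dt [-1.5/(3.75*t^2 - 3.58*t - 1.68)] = (11.25*t - 5.37)/(-3.75*t^2 + 3.58*t + 1.68)^2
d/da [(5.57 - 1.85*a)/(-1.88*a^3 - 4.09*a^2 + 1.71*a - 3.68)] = (-6.956*a^3 + 23.8483*a^2 + 45.5626*a - 2.7167)/(3.5344*a^6 + 15.3784*a^5 + 10.2985*a^4 - 0.151*a^3 + 33.0265*a^2 - 12.5856*a + 13.5424)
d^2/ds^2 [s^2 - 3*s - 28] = 2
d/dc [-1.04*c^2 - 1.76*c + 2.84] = -2.08*c - 1.76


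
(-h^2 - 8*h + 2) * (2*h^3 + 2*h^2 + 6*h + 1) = -2*h^5 - 18*h^4 - 18*h^3 - 45*h^2 + 4*h + 2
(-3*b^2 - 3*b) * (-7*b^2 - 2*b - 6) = 21*b^4 + 27*b^3 + 24*b^2 + 18*b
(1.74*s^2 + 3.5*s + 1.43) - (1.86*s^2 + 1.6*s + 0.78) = -0.12*s^2 + 1.9*s + 0.65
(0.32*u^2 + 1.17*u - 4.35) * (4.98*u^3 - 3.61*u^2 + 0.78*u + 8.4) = 1.5936*u^5 + 4.6714*u^4 - 25.6371*u^3 + 19.3041*u^2 + 6.435*u - 36.54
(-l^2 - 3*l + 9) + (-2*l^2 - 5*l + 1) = -3*l^2 - 8*l + 10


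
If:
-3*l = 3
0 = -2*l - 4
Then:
No Solution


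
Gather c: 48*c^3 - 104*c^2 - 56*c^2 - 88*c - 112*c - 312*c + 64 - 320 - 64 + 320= 48*c^3 - 160*c^2 - 512*c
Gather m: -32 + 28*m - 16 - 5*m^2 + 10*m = -5*m^2 + 38*m - 48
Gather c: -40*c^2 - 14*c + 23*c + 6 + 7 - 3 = -40*c^2 + 9*c + 10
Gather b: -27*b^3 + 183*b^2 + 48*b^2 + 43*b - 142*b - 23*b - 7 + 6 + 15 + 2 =-27*b^3 + 231*b^2 - 122*b + 16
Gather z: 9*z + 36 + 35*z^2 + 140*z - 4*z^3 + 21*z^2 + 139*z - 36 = -4*z^3 + 56*z^2 + 288*z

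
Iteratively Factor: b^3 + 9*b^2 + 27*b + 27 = (b + 3)*(b^2 + 6*b + 9) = (b + 3)^2*(b + 3)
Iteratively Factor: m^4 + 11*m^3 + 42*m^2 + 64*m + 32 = (m + 2)*(m^3 + 9*m^2 + 24*m + 16) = (m + 1)*(m + 2)*(m^2 + 8*m + 16) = (m + 1)*(m + 2)*(m + 4)*(m + 4)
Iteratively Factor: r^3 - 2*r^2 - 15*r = (r - 5)*(r^2 + 3*r) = (r - 5)*(r + 3)*(r)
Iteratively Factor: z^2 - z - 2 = (z - 2)*(z + 1)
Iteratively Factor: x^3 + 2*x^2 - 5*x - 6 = (x + 3)*(x^2 - x - 2) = (x + 1)*(x + 3)*(x - 2)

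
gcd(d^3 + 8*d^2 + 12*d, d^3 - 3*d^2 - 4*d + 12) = d + 2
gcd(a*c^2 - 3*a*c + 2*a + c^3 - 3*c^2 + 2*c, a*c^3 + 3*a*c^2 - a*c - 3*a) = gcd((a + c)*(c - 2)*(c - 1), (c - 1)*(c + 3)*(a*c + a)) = c - 1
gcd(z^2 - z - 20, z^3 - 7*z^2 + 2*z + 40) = z - 5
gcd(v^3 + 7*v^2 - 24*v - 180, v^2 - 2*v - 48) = v + 6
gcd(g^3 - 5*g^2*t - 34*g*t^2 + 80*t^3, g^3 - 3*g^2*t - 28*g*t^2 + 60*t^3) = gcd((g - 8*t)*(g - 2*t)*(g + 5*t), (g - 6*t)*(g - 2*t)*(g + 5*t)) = -g^2 - 3*g*t + 10*t^2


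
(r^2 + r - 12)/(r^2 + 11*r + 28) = (r - 3)/(r + 7)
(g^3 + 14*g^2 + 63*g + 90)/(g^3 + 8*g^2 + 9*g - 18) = (g + 5)/(g - 1)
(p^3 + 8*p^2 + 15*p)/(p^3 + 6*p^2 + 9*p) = (p + 5)/(p + 3)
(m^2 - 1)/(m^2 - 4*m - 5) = (m - 1)/(m - 5)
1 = 1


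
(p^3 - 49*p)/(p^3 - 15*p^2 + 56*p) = (p + 7)/(p - 8)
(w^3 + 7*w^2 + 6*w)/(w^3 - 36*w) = (w + 1)/(w - 6)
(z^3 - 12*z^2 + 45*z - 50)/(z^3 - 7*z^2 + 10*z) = (z - 5)/z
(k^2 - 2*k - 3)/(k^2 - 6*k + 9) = (k + 1)/(k - 3)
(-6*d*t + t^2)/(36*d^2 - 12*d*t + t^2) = t/(-6*d + t)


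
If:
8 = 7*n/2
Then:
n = 16/7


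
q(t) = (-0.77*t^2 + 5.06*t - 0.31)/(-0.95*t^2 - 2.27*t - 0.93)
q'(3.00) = 0.21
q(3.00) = -0.49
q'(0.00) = -6.25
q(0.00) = 0.33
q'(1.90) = 0.26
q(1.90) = -0.75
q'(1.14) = 0.18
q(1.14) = -0.94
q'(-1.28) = 24.20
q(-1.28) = -19.20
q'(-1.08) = 7.75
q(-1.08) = -16.14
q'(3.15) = 0.20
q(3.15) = -0.46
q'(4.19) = 0.15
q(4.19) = -0.27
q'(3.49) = 0.19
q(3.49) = -0.39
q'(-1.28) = 24.20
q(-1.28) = -19.20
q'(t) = (5.06 - 1.54*t)/(-0.95*t^2 - 2.27*t - 0.93) + (1.9*t + 2.27)*(-0.77*t^2 + 5.06*t - 0.31)/(-0.95*t^2 - 2.27*t - 0.93)^2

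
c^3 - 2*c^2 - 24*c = c*(c - 6)*(c + 4)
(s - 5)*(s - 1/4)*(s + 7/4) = s^3 - 7*s^2/2 - 127*s/16 + 35/16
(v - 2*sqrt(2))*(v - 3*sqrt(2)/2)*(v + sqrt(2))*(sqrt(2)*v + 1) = sqrt(2)*v^4 - 4*v^3 - 7*sqrt(2)*v^2/2 + 11*v + 6*sqrt(2)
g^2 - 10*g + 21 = (g - 7)*(g - 3)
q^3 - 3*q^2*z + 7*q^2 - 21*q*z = q*(q + 7)*(q - 3*z)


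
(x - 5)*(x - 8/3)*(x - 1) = x^3 - 26*x^2/3 + 21*x - 40/3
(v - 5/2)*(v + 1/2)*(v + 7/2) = v^3 + 3*v^2/2 - 33*v/4 - 35/8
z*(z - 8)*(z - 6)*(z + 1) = z^4 - 13*z^3 + 34*z^2 + 48*z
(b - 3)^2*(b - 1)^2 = b^4 - 8*b^3 + 22*b^2 - 24*b + 9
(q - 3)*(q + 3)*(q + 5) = q^3 + 5*q^2 - 9*q - 45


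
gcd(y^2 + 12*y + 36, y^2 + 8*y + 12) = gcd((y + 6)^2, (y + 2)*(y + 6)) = y + 6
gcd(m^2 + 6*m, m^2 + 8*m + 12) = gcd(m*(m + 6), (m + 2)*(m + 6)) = m + 6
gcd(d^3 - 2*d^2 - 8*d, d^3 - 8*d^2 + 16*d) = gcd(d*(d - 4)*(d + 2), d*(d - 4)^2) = d^2 - 4*d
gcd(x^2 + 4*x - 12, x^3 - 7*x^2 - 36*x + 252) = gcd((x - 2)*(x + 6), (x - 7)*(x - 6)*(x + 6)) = x + 6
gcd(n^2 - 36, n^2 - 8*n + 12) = n - 6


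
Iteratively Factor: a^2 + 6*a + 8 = (a + 2)*(a + 4)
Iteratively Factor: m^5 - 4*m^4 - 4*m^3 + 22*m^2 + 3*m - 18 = (m + 2)*(m^4 - 6*m^3 + 8*m^2 + 6*m - 9) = (m - 1)*(m + 2)*(m^3 - 5*m^2 + 3*m + 9) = (m - 3)*(m - 1)*(m + 2)*(m^2 - 2*m - 3) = (m - 3)*(m - 1)*(m + 1)*(m + 2)*(m - 3)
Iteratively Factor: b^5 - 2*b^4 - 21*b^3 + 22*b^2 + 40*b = (b + 4)*(b^4 - 6*b^3 + 3*b^2 + 10*b) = (b + 1)*(b + 4)*(b^3 - 7*b^2 + 10*b) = (b - 2)*(b + 1)*(b + 4)*(b^2 - 5*b) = b*(b - 2)*(b + 1)*(b + 4)*(b - 5)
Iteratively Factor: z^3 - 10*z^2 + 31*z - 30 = (z - 2)*(z^2 - 8*z + 15) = (z - 3)*(z - 2)*(z - 5)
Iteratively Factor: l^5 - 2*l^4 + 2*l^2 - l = (l - 1)*(l^4 - l^3 - l^2 + l) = (l - 1)^2*(l^3 - l) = (l - 1)^2*(l + 1)*(l^2 - l) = (l - 1)^3*(l + 1)*(l)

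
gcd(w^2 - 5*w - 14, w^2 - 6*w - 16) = w + 2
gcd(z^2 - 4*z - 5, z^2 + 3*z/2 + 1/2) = z + 1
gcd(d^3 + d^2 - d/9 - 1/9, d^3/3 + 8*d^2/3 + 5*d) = 1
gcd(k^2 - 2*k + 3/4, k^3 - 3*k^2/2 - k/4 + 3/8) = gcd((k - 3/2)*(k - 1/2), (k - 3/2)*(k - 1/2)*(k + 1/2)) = k^2 - 2*k + 3/4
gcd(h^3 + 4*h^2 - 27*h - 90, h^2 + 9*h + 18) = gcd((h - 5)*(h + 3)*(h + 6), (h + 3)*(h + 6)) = h^2 + 9*h + 18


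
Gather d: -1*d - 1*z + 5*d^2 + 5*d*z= 5*d^2 + d*(5*z - 1) - z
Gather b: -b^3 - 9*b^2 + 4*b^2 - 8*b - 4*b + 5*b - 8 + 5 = -b^3 - 5*b^2 - 7*b - 3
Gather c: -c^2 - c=-c^2 - c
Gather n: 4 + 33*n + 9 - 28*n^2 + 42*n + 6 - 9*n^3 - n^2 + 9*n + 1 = -9*n^3 - 29*n^2 + 84*n + 20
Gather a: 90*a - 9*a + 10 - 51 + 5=81*a - 36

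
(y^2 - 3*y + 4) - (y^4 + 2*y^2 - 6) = -y^4 - y^2 - 3*y + 10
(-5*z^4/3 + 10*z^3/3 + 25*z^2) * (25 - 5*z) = 25*z^5/3 - 175*z^4/3 - 125*z^3/3 + 625*z^2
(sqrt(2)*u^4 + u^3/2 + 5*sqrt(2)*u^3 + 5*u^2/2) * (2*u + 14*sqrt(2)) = 2*sqrt(2)*u^5 + 10*sqrt(2)*u^4 + 29*u^4 + 7*sqrt(2)*u^3 + 145*u^3 + 35*sqrt(2)*u^2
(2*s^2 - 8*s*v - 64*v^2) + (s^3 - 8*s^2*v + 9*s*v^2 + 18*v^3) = s^3 - 8*s^2*v + 2*s^2 + 9*s*v^2 - 8*s*v + 18*v^3 - 64*v^2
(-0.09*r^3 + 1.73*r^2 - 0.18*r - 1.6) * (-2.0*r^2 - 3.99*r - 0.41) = 0.18*r^5 - 3.1009*r^4 - 6.5058*r^3 + 3.2089*r^2 + 6.4578*r + 0.656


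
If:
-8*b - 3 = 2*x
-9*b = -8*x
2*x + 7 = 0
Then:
No Solution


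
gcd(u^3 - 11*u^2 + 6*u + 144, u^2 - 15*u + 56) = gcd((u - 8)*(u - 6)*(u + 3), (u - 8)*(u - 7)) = u - 8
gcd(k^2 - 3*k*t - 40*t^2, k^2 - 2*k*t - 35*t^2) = k + 5*t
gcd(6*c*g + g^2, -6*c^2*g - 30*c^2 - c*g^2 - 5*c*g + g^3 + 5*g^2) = 1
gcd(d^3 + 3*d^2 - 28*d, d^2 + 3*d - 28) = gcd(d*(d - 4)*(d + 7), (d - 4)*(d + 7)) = d^2 + 3*d - 28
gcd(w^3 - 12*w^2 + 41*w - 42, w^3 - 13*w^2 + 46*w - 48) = w^2 - 5*w + 6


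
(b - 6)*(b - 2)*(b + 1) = b^3 - 7*b^2 + 4*b + 12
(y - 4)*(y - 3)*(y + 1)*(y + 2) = y^4 - 4*y^3 - 7*y^2 + 22*y + 24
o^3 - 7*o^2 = o^2*(o - 7)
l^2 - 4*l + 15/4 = (l - 5/2)*(l - 3/2)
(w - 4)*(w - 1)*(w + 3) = w^3 - 2*w^2 - 11*w + 12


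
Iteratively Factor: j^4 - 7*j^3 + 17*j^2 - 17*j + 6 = (j - 1)*(j^3 - 6*j^2 + 11*j - 6) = (j - 3)*(j - 1)*(j^2 - 3*j + 2) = (j - 3)*(j - 2)*(j - 1)*(j - 1)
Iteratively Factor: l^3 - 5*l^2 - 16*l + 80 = (l - 5)*(l^2 - 16) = (l - 5)*(l + 4)*(l - 4)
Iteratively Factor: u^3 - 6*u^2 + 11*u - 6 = (u - 2)*(u^2 - 4*u + 3) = (u - 3)*(u - 2)*(u - 1)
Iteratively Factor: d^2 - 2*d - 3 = (d + 1)*(d - 3)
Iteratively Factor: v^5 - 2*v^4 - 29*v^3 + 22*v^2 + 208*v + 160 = (v - 5)*(v^4 + 3*v^3 - 14*v^2 - 48*v - 32) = (v - 5)*(v + 1)*(v^3 + 2*v^2 - 16*v - 32) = (v - 5)*(v - 4)*(v + 1)*(v^2 + 6*v + 8) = (v - 5)*(v - 4)*(v + 1)*(v + 4)*(v + 2)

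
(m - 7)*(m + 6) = m^2 - m - 42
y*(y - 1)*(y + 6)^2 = y^4 + 11*y^3 + 24*y^2 - 36*y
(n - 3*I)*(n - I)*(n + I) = n^3 - 3*I*n^2 + n - 3*I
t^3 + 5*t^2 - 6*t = t*(t - 1)*(t + 6)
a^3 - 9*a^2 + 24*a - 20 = (a - 5)*(a - 2)^2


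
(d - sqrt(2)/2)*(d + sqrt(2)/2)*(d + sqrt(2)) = d^3 + sqrt(2)*d^2 - d/2 - sqrt(2)/2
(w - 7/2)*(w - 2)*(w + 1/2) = w^3 - 5*w^2 + 17*w/4 + 7/2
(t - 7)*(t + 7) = t^2 - 49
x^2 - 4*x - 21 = (x - 7)*(x + 3)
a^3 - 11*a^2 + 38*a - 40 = (a - 5)*(a - 4)*(a - 2)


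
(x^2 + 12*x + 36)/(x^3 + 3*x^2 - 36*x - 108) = (x + 6)/(x^2 - 3*x - 18)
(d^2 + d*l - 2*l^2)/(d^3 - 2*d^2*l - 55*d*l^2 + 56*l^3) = (d + 2*l)/(d^2 - d*l - 56*l^2)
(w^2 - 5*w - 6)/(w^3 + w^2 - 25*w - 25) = (w - 6)/(w^2 - 25)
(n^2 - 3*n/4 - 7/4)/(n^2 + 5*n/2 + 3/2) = (4*n - 7)/(2*(2*n + 3))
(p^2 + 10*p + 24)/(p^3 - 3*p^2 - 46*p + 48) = (p + 4)/(p^2 - 9*p + 8)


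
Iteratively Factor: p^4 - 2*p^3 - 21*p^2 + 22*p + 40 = (p - 5)*(p^3 + 3*p^2 - 6*p - 8) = (p - 5)*(p + 4)*(p^2 - p - 2) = (p - 5)*(p - 2)*(p + 4)*(p + 1)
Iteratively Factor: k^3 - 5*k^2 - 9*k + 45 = (k - 3)*(k^2 - 2*k - 15) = (k - 3)*(k + 3)*(k - 5)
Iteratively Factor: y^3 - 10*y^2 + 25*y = (y - 5)*(y^2 - 5*y) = y*(y - 5)*(y - 5)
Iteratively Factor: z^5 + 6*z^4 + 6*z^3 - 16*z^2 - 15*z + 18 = (z - 1)*(z^4 + 7*z^3 + 13*z^2 - 3*z - 18) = (z - 1)*(z + 3)*(z^3 + 4*z^2 + z - 6) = (z - 1)*(z + 3)^2*(z^2 + z - 2) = (z - 1)*(z + 2)*(z + 3)^2*(z - 1)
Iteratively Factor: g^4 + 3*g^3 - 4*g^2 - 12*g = (g - 2)*(g^3 + 5*g^2 + 6*g) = (g - 2)*(g + 3)*(g^2 + 2*g) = (g - 2)*(g + 2)*(g + 3)*(g)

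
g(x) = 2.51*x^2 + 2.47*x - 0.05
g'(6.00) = 32.59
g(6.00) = 105.13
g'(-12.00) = -57.77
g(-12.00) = 331.75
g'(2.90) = 17.03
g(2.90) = 28.22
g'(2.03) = 12.66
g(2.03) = 15.31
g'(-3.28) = -14.00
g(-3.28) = 18.85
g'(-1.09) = -3.00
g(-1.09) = 0.24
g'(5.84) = 31.79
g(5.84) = 99.98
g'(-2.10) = -8.07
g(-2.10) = 5.83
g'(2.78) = 16.43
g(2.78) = 26.21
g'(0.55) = 5.23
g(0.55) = 2.07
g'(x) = 5.02*x + 2.47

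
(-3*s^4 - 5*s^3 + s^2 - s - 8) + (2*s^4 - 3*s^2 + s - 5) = -s^4 - 5*s^3 - 2*s^2 - 13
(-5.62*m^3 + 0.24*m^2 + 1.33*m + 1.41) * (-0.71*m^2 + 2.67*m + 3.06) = 3.9902*m^5 - 15.1758*m^4 - 17.5007*m^3 + 3.2844*m^2 + 7.8345*m + 4.3146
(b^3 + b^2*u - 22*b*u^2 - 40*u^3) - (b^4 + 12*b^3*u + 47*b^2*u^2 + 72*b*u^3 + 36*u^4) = -b^4 - 12*b^3*u + b^3 - 47*b^2*u^2 + b^2*u - 72*b*u^3 - 22*b*u^2 - 36*u^4 - 40*u^3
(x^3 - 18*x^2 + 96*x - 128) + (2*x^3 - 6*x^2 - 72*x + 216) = 3*x^3 - 24*x^2 + 24*x + 88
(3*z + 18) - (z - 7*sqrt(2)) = 2*z + 7*sqrt(2) + 18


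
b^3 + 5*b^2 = b^2*(b + 5)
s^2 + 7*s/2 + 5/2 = (s + 1)*(s + 5/2)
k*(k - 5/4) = k^2 - 5*k/4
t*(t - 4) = t^2 - 4*t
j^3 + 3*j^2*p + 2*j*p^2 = j*(j + p)*(j + 2*p)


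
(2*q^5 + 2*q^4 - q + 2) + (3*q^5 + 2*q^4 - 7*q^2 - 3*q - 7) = 5*q^5 + 4*q^4 - 7*q^2 - 4*q - 5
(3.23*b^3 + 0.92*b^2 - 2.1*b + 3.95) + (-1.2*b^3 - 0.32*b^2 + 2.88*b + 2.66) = 2.03*b^3 + 0.6*b^2 + 0.78*b + 6.61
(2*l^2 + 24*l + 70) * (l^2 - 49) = 2*l^4 + 24*l^3 - 28*l^2 - 1176*l - 3430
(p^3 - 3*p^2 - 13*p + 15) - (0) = p^3 - 3*p^2 - 13*p + 15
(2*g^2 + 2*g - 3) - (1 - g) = 2*g^2 + 3*g - 4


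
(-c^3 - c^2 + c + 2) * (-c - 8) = c^4 + 9*c^3 + 7*c^2 - 10*c - 16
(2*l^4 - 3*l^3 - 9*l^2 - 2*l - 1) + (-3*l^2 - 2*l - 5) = 2*l^4 - 3*l^3 - 12*l^2 - 4*l - 6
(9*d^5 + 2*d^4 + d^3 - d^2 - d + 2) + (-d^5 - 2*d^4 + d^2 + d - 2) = 8*d^5 + d^3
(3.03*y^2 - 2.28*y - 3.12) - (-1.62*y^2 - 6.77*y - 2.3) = 4.65*y^2 + 4.49*y - 0.82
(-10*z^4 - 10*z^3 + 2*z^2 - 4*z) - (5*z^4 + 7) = -15*z^4 - 10*z^3 + 2*z^2 - 4*z - 7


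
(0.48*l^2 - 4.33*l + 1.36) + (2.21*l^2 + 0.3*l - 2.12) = 2.69*l^2 - 4.03*l - 0.76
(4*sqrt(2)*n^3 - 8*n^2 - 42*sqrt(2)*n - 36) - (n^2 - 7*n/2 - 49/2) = 4*sqrt(2)*n^3 - 9*n^2 - 42*sqrt(2)*n + 7*n/2 - 23/2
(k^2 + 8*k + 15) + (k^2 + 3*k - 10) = 2*k^2 + 11*k + 5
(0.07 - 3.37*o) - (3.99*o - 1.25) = 1.32 - 7.36*o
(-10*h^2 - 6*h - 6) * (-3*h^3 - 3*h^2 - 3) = 30*h^5 + 48*h^4 + 36*h^3 + 48*h^2 + 18*h + 18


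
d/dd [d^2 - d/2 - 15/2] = 2*d - 1/2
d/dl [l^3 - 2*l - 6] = 3*l^2 - 2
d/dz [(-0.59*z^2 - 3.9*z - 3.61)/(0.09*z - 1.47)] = (-0.0531*z^2 + 1.7346*z + 6.0579)/(0.0081*z^2 - 0.2646*z + 2.1609)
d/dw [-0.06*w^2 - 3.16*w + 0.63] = -0.12*w - 3.16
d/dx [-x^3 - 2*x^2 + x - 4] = -3*x^2 - 4*x + 1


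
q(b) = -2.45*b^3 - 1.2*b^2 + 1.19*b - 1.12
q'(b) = -7.35*b^2 - 2.4*b + 1.19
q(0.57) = -1.29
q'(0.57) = -2.57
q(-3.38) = 75.75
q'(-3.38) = -74.67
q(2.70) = -54.88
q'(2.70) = -58.87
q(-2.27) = 18.65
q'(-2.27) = -31.24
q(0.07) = -1.04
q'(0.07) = 0.99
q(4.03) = -176.17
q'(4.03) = -127.85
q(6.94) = -869.58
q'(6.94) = -369.47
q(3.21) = -90.70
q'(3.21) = -82.25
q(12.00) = -4393.24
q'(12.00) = -1086.01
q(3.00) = -74.50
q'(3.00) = -72.16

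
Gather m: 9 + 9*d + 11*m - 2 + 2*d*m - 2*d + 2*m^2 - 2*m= 7*d + 2*m^2 + m*(2*d + 9) + 7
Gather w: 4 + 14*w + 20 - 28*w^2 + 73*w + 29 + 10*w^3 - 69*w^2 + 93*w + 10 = 10*w^3 - 97*w^2 + 180*w + 63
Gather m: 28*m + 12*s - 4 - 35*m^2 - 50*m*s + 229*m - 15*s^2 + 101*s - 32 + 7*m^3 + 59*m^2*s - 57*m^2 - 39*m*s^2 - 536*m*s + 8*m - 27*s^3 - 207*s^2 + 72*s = 7*m^3 + m^2*(59*s - 92) + m*(-39*s^2 - 586*s + 265) - 27*s^3 - 222*s^2 + 185*s - 36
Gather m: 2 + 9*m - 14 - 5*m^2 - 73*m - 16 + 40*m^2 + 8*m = 35*m^2 - 56*m - 28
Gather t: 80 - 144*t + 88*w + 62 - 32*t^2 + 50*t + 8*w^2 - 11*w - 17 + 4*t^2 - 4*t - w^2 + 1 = -28*t^2 - 98*t + 7*w^2 + 77*w + 126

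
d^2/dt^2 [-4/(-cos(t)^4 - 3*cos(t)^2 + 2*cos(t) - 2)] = 8*(4*(2*cos(t)^3 + 3*cos(t) - 1)^2*sin(t)^2 + (8*sin(t)^4 - 16*sin(t)^2 - cos(t) + 5)*(cos(t)^4 + 3*cos(t)^2 - 2*cos(t) + 2))/(cos(t)^4 + 3*cos(t)^2 - 2*cos(t) + 2)^3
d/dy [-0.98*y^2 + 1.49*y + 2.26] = 1.49 - 1.96*y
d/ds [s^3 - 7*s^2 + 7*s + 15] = 3*s^2 - 14*s + 7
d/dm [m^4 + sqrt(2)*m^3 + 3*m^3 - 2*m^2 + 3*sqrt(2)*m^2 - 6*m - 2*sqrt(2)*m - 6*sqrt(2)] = 4*m^3 + 3*sqrt(2)*m^2 + 9*m^2 - 4*m + 6*sqrt(2)*m - 6 - 2*sqrt(2)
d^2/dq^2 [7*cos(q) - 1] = -7*cos(q)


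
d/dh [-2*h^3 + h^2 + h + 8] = -6*h^2 + 2*h + 1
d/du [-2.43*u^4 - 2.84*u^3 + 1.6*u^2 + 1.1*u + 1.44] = -9.72*u^3 - 8.52*u^2 + 3.2*u + 1.1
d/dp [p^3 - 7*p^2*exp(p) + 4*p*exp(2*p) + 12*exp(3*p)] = -7*p^2*exp(p) + 3*p^2 + 8*p*exp(2*p) - 14*p*exp(p) + 36*exp(3*p) + 4*exp(2*p)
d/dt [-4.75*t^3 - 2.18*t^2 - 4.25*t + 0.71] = -14.25*t^2 - 4.36*t - 4.25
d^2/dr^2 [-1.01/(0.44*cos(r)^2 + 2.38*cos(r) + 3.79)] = (0.782144*(1 - cos(r)^2)^2 + 3.173016*cos(r)^3 - 0.624988000000001*cos(r)^2 - 15.456434*cos(r) - 8.85568)/(0.44*cos(r)^2 + 2.38*cos(r) + 3.79)^3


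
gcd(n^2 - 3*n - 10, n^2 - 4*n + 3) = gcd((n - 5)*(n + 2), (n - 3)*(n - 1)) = 1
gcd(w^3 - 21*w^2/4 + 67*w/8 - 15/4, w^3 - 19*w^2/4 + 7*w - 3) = w^2 - 11*w/4 + 3/2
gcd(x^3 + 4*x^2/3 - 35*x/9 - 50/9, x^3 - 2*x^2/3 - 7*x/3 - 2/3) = x - 2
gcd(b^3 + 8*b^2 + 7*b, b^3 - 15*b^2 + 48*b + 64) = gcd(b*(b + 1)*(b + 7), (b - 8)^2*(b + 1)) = b + 1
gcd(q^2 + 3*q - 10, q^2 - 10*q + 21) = 1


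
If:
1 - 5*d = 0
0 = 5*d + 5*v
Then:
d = 1/5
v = -1/5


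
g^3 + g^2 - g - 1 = (g - 1)*(g + 1)^2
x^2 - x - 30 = (x - 6)*(x + 5)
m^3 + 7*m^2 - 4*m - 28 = (m - 2)*(m + 2)*(m + 7)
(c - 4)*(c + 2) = c^2 - 2*c - 8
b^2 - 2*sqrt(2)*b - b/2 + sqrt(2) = (b - 1/2)*(b - 2*sqrt(2))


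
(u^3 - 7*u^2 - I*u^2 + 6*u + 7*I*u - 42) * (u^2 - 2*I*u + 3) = u^5 - 7*u^4 - 3*I*u^4 + 7*u^3 + 21*I*u^3 - 49*u^2 - 15*I*u^2 + 18*u + 105*I*u - 126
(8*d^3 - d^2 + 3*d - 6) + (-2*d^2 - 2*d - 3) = 8*d^3 - 3*d^2 + d - 9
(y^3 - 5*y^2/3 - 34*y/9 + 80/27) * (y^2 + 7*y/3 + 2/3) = y^5 + 2*y^4/3 - 7*y^3 - 188*y^2/27 + 356*y/81 + 160/81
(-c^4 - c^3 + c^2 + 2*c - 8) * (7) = -7*c^4 - 7*c^3 + 7*c^2 + 14*c - 56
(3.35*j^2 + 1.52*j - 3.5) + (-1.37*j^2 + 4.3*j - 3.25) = 1.98*j^2 + 5.82*j - 6.75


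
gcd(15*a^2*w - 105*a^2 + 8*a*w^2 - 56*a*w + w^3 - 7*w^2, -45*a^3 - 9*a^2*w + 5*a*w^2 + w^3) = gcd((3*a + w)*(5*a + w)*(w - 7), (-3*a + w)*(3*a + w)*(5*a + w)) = 15*a^2 + 8*a*w + w^2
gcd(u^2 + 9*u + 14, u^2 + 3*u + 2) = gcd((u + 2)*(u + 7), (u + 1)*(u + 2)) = u + 2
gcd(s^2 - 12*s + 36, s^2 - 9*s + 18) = s - 6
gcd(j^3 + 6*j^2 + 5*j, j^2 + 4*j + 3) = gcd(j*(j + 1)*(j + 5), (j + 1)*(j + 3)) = j + 1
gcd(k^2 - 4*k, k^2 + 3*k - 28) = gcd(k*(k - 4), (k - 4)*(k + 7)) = k - 4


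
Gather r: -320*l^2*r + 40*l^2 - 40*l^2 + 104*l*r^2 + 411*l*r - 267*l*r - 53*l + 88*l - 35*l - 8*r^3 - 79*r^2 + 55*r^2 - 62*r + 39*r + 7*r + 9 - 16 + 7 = -8*r^3 + r^2*(104*l - 24) + r*(-320*l^2 + 144*l - 16)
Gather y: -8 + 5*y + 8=5*y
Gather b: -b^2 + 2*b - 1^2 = -b^2 + 2*b - 1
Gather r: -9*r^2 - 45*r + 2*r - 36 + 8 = -9*r^2 - 43*r - 28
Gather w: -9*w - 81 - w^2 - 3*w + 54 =-w^2 - 12*w - 27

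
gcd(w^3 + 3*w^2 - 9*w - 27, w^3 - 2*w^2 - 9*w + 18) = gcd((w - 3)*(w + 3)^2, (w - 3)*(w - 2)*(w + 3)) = w^2 - 9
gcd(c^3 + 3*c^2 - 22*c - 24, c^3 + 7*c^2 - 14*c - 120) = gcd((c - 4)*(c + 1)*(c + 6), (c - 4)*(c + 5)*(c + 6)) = c^2 + 2*c - 24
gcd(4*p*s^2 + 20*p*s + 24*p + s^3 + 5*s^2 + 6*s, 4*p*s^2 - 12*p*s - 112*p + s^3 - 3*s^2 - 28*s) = 4*p + s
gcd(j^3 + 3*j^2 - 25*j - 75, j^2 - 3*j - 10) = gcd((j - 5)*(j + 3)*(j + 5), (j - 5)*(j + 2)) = j - 5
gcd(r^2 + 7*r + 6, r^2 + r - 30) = r + 6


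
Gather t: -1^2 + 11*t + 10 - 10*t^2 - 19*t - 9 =-10*t^2 - 8*t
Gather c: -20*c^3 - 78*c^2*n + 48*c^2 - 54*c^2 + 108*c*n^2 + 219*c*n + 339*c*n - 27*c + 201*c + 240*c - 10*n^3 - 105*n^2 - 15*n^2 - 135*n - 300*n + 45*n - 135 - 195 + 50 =-20*c^3 + c^2*(-78*n - 6) + c*(108*n^2 + 558*n + 414) - 10*n^3 - 120*n^2 - 390*n - 280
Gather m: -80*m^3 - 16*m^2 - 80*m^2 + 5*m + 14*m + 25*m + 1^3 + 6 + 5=-80*m^3 - 96*m^2 + 44*m + 12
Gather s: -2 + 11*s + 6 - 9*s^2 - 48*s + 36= -9*s^2 - 37*s + 40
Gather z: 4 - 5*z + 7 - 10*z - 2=9 - 15*z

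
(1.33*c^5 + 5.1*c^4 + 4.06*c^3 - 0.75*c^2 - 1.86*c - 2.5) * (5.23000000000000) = 6.9559*c^5 + 26.673*c^4 + 21.2338*c^3 - 3.9225*c^2 - 9.7278*c - 13.075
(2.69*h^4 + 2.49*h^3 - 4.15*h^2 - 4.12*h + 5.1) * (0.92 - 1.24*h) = -3.3356*h^5 - 0.6128*h^4 + 7.4368*h^3 + 1.2908*h^2 - 10.1144*h + 4.692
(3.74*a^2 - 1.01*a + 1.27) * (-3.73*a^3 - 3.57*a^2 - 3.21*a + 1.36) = -13.9502*a^5 - 9.5845*a^4 - 13.1368*a^3 + 3.7946*a^2 - 5.4503*a + 1.7272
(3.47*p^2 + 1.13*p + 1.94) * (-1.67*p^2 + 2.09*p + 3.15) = -5.7949*p^4 + 5.3652*p^3 + 10.0524*p^2 + 7.6141*p + 6.111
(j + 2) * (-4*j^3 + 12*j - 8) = -4*j^4 - 8*j^3 + 12*j^2 + 16*j - 16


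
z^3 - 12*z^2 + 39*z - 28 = (z - 7)*(z - 4)*(z - 1)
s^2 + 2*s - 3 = (s - 1)*(s + 3)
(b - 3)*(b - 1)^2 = b^3 - 5*b^2 + 7*b - 3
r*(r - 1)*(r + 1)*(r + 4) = r^4 + 4*r^3 - r^2 - 4*r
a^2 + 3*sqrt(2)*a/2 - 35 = (a - 7*sqrt(2)/2)*(a + 5*sqrt(2))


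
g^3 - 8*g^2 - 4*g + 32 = (g - 8)*(g - 2)*(g + 2)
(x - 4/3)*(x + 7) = x^2 + 17*x/3 - 28/3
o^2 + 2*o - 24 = (o - 4)*(o + 6)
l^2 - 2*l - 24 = (l - 6)*(l + 4)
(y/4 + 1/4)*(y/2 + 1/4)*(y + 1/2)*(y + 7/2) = y^4/8 + 11*y^3/16 + 33*y^2/32 + 37*y/64 + 7/64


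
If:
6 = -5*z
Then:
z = -6/5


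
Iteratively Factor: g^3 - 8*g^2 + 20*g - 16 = (g - 2)*(g^2 - 6*g + 8) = (g - 2)^2*(g - 4)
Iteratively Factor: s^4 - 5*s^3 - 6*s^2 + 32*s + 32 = (s - 4)*(s^3 - s^2 - 10*s - 8) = (s - 4)*(s + 2)*(s^2 - 3*s - 4) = (s - 4)*(s + 1)*(s + 2)*(s - 4)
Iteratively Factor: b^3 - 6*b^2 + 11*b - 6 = (b - 1)*(b^2 - 5*b + 6) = (b - 3)*(b - 1)*(b - 2)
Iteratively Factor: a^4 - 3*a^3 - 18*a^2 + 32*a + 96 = (a + 2)*(a^3 - 5*a^2 - 8*a + 48) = (a - 4)*(a + 2)*(a^2 - a - 12) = (a - 4)*(a + 2)*(a + 3)*(a - 4)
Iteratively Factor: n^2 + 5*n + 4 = (n + 4)*(n + 1)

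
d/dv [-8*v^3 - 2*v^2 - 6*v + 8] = -24*v^2 - 4*v - 6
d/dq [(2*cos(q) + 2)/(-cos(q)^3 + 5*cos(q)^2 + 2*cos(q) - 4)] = 4*(3 - cos(q))*sin(q)/(sin(q)^2 + 6*cos(q) - 5)^2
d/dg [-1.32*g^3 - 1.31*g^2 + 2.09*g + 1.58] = -3.96*g^2 - 2.62*g + 2.09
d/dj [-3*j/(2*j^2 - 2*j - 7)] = 3*(2*j^2 + 7)/(4*j^4 - 8*j^3 - 24*j^2 + 28*j + 49)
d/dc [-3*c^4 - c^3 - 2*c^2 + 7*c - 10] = -12*c^3 - 3*c^2 - 4*c + 7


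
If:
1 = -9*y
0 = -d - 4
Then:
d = -4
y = -1/9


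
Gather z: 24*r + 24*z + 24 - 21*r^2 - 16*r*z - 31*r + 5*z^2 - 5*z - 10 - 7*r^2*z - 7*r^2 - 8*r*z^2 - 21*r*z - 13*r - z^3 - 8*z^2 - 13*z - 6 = -28*r^2 - 20*r - z^3 + z^2*(-8*r - 3) + z*(-7*r^2 - 37*r + 6) + 8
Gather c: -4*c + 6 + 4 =10 - 4*c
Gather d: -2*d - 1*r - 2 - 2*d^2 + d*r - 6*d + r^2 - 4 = -2*d^2 + d*(r - 8) + r^2 - r - 6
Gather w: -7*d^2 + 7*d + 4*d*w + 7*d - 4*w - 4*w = -7*d^2 + 14*d + w*(4*d - 8)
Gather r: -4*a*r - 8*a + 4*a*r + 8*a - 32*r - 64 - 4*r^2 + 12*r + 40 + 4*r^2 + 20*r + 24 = 0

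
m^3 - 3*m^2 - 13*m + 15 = (m - 5)*(m - 1)*(m + 3)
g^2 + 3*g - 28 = (g - 4)*(g + 7)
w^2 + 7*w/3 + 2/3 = (w + 1/3)*(w + 2)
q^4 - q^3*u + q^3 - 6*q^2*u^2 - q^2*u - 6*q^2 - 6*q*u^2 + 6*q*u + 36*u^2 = (q - 2)*(q + 3)*(q - 3*u)*(q + 2*u)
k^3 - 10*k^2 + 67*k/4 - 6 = (k - 8)*(k - 3/2)*(k - 1/2)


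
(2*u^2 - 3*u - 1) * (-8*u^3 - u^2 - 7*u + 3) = -16*u^5 + 22*u^4 - 3*u^3 + 28*u^2 - 2*u - 3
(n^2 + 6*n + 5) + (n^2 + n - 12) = 2*n^2 + 7*n - 7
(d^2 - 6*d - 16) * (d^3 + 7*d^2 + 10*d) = d^5 + d^4 - 48*d^3 - 172*d^2 - 160*d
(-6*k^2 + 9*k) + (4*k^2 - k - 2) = -2*k^2 + 8*k - 2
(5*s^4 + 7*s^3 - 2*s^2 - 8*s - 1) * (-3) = -15*s^4 - 21*s^3 + 6*s^2 + 24*s + 3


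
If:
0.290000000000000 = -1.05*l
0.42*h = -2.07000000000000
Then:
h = -4.93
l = -0.28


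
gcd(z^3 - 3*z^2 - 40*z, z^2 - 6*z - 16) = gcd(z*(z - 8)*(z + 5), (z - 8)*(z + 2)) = z - 8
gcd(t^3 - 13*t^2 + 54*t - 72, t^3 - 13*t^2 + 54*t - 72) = t^3 - 13*t^2 + 54*t - 72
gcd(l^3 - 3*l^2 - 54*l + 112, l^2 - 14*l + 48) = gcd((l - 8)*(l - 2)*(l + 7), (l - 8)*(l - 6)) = l - 8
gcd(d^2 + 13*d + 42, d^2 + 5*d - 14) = d + 7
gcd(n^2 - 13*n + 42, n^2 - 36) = n - 6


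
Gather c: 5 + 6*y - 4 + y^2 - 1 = y^2 + 6*y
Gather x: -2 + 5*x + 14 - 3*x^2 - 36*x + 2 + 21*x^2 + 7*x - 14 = 18*x^2 - 24*x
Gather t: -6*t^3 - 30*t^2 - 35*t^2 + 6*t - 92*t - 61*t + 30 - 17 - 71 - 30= -6*t^3 - 65*t^2 - 147*t - 88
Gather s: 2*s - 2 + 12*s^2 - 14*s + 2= 12*s^2 - 12*s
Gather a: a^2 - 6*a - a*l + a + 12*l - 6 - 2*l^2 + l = a^2 + a*(-l - 5) - 2*l^2 + 13*l - 6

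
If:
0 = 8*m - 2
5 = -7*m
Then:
No Solution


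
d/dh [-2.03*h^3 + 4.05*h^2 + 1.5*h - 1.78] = -6.09*h^2 + 8.1*h + 1.5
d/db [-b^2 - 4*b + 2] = -2*b - 4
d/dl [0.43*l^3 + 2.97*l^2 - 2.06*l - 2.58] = 1.29*l^2 + 5.94*l - 2.06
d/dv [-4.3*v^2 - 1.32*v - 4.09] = -8.6*v - 1.32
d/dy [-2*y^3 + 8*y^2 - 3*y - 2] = -6*y^2 + 16*y - 3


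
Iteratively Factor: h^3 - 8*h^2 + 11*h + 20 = (h - 5)*(h^2 - 3*h - 4) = (h - 5)*(h - 4)*(h + 1)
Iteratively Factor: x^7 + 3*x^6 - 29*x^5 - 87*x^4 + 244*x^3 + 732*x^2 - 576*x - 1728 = (x + 3)*(x^6 - 29*x^4 + 244*x^2 - 576) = (x + 3)*(x + 4)*(x^5 - 4*x^4 - 13*x^3 + 52*x^2 + 36*x - 144) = (x - 3)*(x + 3)*(x + 4)*(x^4 - x^3 - 16*x^2 + 4*x + 48) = (x - 3)*(x + 2)*(x + 3)*(x + 4)*(x^3 - 3*x^2 - 10*x + 24) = (x - 3)*(x - 2)*(x + 2)*(x + 3)*(x + 4)*(x^2 - x - 12) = (x - 4)*(x - 3)*(x - 2)*(x + 2)*(x + 3)*(x + 4)*(x + 3)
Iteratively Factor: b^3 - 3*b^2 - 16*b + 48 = (b + 4)*(b^2 - 7*b + 12) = (b - 4)*(b + 4)*(b - 3)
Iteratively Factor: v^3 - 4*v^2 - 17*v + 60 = (v + 4)*(v^2 - 8*v + 15) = (v - 5)*(v + 4)*(v - 3)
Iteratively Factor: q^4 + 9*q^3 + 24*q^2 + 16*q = (q + 4)*(q^3 + 5*q^2 + 4*q) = q*(q + 4)*(q^2 + 5*q + 4) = q*(q + 4)^2*(q + 1)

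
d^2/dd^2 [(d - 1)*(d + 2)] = 2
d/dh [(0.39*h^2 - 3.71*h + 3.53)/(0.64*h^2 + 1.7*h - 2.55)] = (3.0374*h^2 - 6.5074*h + 3.4595)/(0.4096*h^4 + 2.176*h^3 - 0.374*h^2 - 8.67*h + 6.5025)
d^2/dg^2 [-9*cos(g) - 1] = 9*cos(g)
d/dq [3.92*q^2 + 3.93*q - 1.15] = 7.84*q + 3.93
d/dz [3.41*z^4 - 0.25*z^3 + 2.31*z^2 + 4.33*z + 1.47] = 13.64*z^3 - 0.75*z^2 + 4.62*z + 4.33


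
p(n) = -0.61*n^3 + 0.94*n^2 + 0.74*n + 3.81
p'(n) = -1.83*n^2 + 1.88*n + 0.74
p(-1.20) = 5.33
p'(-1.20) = -4.15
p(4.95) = -43.48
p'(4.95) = -34.79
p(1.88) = 4.47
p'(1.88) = -2.19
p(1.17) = 4.99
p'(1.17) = 0.43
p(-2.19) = 13.10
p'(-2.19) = -12.15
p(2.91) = -1.11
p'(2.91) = -9.29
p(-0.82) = 4.17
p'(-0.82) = -2.03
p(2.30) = 3.06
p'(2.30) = -4.62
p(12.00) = -906.03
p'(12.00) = -240.22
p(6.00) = -89.67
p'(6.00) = -53.86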